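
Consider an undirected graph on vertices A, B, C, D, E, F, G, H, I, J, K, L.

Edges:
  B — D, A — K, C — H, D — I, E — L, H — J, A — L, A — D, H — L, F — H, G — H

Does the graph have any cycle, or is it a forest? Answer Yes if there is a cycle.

DFS, tracking each vertex's parent; an edge to a visited non-parent vertex closes a cycle.
Start from H:
visit H (parent –)
  visit L (parent H)
    visit E (parent L)
      E–L: parent, skip
    visit A (parent L)
      visit K (parent A)
        K–A: parent, skip
      A–L: parent, skip
      visit D (parent A)
        D–A: parent, skip
        visit B (parent D)
          B–D: parent, skip
        visit I (parent D)
          I–D: parent, skip
    L–H: parent, skip
  visit F (parent H)
    F–H: parent, skip
  visit J (parent H)
    J–H: parent, skip
  visit C (parent H)
    C–H: parent, skip
  visit G (parent H)
    G–H: parent, skip
No non-parent visited neighbor found — the graph is a forest.

No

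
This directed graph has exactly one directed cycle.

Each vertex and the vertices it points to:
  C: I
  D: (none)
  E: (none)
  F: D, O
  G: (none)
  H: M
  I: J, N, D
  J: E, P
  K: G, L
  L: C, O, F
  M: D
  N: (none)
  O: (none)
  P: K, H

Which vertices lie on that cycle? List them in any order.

C, I, J, K, L, P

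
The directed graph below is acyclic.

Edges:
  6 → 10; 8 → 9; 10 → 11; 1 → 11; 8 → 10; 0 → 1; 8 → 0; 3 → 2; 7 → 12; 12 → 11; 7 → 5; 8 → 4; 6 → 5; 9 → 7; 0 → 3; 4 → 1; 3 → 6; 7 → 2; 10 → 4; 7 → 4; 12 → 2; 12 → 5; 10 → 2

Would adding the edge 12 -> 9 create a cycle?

Adding 12→9 creates a cycle iff 9 can already reach 12.
Path from 9: 9 → 7 → 12.
So 9 → … → 12 → 9 is a cycle.

Yes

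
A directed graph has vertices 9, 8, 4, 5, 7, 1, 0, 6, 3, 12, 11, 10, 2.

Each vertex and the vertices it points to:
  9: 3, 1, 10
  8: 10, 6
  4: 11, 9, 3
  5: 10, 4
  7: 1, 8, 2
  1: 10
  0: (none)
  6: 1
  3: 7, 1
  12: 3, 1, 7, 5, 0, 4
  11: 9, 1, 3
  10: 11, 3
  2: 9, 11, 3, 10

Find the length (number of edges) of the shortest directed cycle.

3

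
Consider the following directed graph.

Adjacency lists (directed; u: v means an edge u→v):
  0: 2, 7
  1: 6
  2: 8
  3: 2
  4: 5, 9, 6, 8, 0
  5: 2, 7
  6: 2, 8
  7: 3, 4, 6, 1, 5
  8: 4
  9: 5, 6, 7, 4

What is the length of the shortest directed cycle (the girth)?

2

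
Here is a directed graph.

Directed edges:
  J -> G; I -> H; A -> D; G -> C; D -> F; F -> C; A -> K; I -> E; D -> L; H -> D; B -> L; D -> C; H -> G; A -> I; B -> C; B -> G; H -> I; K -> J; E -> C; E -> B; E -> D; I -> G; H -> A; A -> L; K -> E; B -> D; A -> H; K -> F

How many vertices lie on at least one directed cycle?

3

A vertex is on a directed cycle iff it belongs to a strongly connected component of size ≥ 2 (or has a self-loop).
The vertices on cycles are {A, H, I} — 3 in total.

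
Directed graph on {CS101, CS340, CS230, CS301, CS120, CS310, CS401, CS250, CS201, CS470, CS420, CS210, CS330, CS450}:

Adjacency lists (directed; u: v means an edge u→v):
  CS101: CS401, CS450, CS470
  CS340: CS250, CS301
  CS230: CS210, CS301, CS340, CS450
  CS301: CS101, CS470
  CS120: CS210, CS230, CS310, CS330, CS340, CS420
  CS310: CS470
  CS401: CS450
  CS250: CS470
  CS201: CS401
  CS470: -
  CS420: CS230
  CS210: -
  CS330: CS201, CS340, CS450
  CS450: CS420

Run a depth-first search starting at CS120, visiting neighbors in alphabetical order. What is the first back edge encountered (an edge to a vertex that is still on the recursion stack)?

CS420→CS230

DFS from CS120 (visiting neighbors in alphabetical order); mark gray on enter, black on exit:
CS120 gray
  CS210 gray
  CS210 black
  CS230 gray
    CS230→CS210: CS210 black — skip
    CS301 gray
      CS101 gray
        CS401 gray
          CS450 gray
            CS420 gray
              CS420→CS230: CS230 is gray → back edge
First back edge: CS420 → CS230.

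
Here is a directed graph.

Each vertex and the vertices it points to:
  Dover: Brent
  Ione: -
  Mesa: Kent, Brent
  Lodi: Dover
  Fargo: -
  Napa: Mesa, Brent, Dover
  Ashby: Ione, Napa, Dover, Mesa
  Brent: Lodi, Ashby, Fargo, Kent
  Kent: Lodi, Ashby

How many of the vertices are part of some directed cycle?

A vertex is on a directed cycle iff it belongs to a strongly connected component of size ≥ 2 (or has a self-loop).
The vertices on cycles are {Kent, Lodi, Mesa, Napa, Ashby, Brent, Dover} — 7 in total.

7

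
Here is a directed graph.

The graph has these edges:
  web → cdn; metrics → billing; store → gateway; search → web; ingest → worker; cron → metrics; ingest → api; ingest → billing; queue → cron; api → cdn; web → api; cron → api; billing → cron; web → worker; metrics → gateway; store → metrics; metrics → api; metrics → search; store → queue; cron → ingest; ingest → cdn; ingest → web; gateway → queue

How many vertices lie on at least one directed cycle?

6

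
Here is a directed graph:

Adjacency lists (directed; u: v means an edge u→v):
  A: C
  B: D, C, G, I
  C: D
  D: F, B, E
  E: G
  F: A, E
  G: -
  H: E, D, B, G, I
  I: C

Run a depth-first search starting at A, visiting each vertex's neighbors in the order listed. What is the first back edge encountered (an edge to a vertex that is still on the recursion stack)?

F->A

DFS from A (visiting each vertex's neighbors in the order listed); mark gray on enter, black on exit:
A gray
  C gray
    D gray
      F gray
        F→A: A is gray → back edge
First back edge: F → A.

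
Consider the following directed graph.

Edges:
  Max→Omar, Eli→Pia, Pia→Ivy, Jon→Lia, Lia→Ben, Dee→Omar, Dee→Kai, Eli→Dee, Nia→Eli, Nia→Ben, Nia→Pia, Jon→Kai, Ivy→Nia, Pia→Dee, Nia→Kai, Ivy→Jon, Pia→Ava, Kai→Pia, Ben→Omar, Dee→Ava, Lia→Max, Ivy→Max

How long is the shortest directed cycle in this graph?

3

For each vertex v, BFS finds the shortest path from v back to v.
The shortest such closed walk is Pia → Dee → Kai → Pia, length 3.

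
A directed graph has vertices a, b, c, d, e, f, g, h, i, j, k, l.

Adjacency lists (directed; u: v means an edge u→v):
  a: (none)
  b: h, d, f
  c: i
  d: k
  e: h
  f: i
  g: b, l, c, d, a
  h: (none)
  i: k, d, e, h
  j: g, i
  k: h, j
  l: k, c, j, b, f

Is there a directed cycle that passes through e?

No

e lies on a cycle iff there is a path from e back to itself.
Exploring from e, it never reaches itself; equivalently, its strongly connected component is a singleton.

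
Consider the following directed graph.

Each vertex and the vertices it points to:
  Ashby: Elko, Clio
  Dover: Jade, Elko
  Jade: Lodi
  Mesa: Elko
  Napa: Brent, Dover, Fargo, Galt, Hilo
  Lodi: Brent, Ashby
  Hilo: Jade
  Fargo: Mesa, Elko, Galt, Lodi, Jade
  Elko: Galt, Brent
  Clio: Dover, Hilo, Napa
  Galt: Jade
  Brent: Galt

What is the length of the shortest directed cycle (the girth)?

4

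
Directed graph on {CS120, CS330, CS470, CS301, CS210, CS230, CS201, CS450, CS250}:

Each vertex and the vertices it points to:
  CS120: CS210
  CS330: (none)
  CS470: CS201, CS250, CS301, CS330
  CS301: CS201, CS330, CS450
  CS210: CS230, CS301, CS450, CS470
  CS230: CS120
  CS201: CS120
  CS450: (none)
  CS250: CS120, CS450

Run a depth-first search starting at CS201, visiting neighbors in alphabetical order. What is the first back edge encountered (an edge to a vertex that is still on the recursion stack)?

CS230→CS120

DFS from CS201 (visiting neighbors in alphabetical order); mark gray on enter, black on exit:
CS201 gray
  CS120 gray
    CS210 gray
      CS230 gray
        CS230→CS120: CS120 is gray → back edge
First back edge: CS230 → CS120.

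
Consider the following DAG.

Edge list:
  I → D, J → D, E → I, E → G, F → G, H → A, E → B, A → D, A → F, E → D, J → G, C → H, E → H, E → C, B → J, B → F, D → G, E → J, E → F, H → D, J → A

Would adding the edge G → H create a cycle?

Yes

Adding G→H creates a cycle iff H can already reach G.
Path from H: H → D → G.
So H → … → G → H is a cycle.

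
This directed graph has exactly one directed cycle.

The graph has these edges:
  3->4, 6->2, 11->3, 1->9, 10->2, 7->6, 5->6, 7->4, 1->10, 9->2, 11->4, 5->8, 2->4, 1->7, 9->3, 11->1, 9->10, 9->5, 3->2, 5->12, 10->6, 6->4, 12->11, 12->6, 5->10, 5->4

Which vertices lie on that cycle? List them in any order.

1, 5, 9, 11, 12

DFS with gray/black marking from 1:
1 gray
  7 gray
    4 gray
    4 black
    6 gray
      6→4: 4 black — skip
      2 gray
        2→4: 4 black — skip
      2 black
    6 black
  7 black
  10 gray
    10→6: 6 black — skip
    10→2: 2 black — skip
  10 black
  9 gray
    9→2: 2 black — skip
    9→10: 10 black — skip
    5 gray
      5→4: 4 black — skip
      5→10: 10 black — skip
      12 gray
        11 gray
          11→4: 4 black — skip
          3 gray
            3→2: 2 black — skip
            3→4: 4 black — skip
          3 black
          11→1: 1 is gray → back edge
Back edge closes the cycle 1 → 9 → 5 → 12 → 11 → 1; its vertices are {1, 5, 9, 11, 12}.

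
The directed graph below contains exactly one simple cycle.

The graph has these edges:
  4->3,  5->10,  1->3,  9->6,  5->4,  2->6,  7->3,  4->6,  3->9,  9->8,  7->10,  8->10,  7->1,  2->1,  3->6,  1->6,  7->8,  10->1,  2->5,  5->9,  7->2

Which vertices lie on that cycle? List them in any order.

DFS with gray/black marking from 8:
8 gray
  10 gray
    1 gray
      6 gray
      6 black
      3 gray
        3→6: 6 black — skip
        9 gray
          9→8: 8 is gray → back edge
Back edge closes the cycle 8 → 10 → 1 → 3 → 9 → 8; its vertices are {1, 3, 8, 9, 10}.

1, 3, 8, 9, 10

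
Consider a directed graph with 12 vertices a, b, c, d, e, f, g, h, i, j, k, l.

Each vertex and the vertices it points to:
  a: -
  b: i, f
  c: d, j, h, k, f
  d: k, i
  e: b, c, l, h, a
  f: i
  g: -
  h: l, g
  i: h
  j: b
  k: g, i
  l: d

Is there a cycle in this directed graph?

DFS with white/gray/black marking, starting from c:
c gray
  d gray
    k gray
      g gray
      g black
      i gray
        h gray
          l gray
            l→d: d is gray → back edge
Back edge found, so a cycle exists: d → k → i → h → l → d.

Yes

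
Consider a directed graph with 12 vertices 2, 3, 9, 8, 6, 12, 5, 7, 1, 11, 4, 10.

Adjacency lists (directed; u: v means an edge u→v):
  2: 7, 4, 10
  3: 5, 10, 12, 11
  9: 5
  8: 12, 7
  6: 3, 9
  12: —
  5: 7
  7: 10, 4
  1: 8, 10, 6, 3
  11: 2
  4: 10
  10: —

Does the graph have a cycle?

No

DFS with white/gray/black marking, starting from 1:
1 gray
  8 gray
    12 gray
    12 black
    7 gray
      10 gray
      10 black
      4 gray
        4→10: 10 black — skip
      4 black
    7 black
  8 black
  1→10: 10 black — skip
  6 gray
    3 gray
      5 gray
        5→7: 7 black — skip
      5 black
      3→10: 10 black — skip
      3→12: 12 black — skip
      11 gray
        2 gray
          2→7: 7 black — skip
          2→4: 4 black — skip
          2→10: 10 black — skip
        2 black
      11 black
    3 black
    9 gray
      9→5: 5 black — skip
    9 black
  6 black
  1→3: 3 black — skip
1 black
Every edge goes to a white or black vertex — no back edge, so the graph is acyclic.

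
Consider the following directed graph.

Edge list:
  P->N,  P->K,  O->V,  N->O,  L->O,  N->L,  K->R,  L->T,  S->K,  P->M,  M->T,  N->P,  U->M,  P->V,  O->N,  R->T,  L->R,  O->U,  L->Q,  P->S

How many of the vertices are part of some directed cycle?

A vertex is on a directed cycle iff it belongs to a strongly connected component of size ≥ 2 (or has a self-loop).
The vertices on cycles are {L, N, O, P} — 4 in total.

4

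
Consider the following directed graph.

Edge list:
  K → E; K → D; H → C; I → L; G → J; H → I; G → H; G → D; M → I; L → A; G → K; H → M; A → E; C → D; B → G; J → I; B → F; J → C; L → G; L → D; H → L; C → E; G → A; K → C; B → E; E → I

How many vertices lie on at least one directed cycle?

10

A vertex is on a directed cycle iff it belongs to a strongly connected component of size ≥ 2 (or has a self-loop).
The vertices on cycles are {A, C, E, G, H, I, J, K, L, M} — 10 in total.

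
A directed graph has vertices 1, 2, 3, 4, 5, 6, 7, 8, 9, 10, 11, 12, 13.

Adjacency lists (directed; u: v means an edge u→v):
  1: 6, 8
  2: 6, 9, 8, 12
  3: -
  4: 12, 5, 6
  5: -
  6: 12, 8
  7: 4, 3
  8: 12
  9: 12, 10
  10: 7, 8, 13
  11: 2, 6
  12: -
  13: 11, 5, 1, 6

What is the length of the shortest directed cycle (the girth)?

5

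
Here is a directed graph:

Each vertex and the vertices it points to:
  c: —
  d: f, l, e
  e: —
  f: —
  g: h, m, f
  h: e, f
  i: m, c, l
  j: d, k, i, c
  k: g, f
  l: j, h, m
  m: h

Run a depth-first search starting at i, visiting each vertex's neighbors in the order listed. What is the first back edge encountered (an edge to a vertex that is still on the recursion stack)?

d->l

DFS from i (visiting each vertex's neighbors in the order listed); mark gray on enter, black on exit:
i gray
  m gray
    h gray
      e gray
      e black
      f gray
      f black
    h black
  m black
  c gray
  c black
  l gray
    j gray
      d gray
        d→f: f black — skip
        d→l: l is gray → back edge
First back edge: d → l.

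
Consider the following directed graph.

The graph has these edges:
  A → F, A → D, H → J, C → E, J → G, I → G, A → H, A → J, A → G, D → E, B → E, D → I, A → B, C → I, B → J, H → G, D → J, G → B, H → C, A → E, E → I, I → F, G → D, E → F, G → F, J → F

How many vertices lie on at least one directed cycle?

A vertex is on a directed cycle iff it belongs to a strongly connected component of size ≥ 2 (or has a self-loop).
The vertices on cycles are {B, D, E, G, I, J} — 6 in total.

6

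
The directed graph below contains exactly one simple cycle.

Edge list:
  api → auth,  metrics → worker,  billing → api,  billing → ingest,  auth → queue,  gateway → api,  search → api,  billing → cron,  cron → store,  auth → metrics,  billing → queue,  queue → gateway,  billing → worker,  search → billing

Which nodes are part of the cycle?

DFS with gray/black marking from api:
api gray
  auth gray
    queue gray
      gateway gray
        gateway→api: api is gray → back edge
Back edge closes the cycle api → auth → queue → gateway → api; its vertices are {api, auth, queue, gateway}.

api, auth, queue, gateway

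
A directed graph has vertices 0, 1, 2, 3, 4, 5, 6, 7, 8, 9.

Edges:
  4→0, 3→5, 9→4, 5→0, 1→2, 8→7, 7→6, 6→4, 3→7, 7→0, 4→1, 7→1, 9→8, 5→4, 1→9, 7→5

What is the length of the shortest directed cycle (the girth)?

3

For each vertex v, BFS finds the shortest path from v back to v.
The shortest such closed walk is 1 → 9 → 4 → 1, length 3.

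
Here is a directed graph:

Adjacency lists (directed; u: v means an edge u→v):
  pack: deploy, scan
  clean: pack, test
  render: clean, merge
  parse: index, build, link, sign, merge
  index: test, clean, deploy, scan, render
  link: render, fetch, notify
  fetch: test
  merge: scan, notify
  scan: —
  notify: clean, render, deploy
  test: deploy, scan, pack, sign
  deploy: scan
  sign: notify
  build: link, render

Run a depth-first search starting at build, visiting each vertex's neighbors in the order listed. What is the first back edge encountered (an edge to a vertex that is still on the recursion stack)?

notify->clean

DFS from build (visiting each vertex's neighbors in the order listed); mark gray on enter, black on exit:
build gray
  link gray
    render gray
      clean gray
        pack gray
          deploy gray
            scan gray
            scan black
          deploy black
          pack→scan: scan black — skip
        pack black
        test gray
          test→deploy: deploy black — skip
          test→scan: scan black — skip
          test→pack: pack black — skip
          sign gray
            notify gray
              notify→clean: clean is gray → back edge
First back edge: notify → clean.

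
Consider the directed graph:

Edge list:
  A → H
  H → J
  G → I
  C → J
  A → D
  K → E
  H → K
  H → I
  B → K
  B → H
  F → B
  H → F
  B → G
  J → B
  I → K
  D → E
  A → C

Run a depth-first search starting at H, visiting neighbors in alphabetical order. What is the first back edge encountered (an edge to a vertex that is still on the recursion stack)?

B→H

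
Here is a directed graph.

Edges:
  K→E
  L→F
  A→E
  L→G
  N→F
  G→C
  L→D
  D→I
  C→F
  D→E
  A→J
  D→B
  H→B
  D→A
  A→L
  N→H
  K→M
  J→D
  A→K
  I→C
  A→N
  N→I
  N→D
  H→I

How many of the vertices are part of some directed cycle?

5

A vertex is on a directed cycle iff it belongs to a strongly connected component of size ≥ 2 (or has a self-loop).
The vertices on cycles are {A, D, J, L, N} — 5 in total.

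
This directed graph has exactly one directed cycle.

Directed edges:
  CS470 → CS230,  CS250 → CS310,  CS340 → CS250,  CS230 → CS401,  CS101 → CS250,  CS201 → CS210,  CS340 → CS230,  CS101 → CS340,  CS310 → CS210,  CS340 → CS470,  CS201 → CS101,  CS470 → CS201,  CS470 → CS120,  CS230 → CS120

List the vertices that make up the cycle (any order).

CS101, CS201, CS340, CS470

DFS with gray/black marking from CS340:
CS340 gray
  CS230 gray
    CS120 gray
    CS120 black
    CS401 gray
    CS401 black
  CS230 black
  CS470 gray
    CS470→CS120: CS120 black — skip
    CS470→CS230: CS230 black — skip
    CS201 gray
      CS210 gray
      CS210 black
      CS101 gray
        CS250 gray
          CS310 gray
            CS310→CS210: CS210 black — skip
          CS310 black
        CS250 black
        CS101→CS340: CS340 is gray → back edge
Back edge closes the cycle CS340 → CS470 → CS201 → CS101 → CS340; its vertices are {CS101, CS201, CS340, CS470}.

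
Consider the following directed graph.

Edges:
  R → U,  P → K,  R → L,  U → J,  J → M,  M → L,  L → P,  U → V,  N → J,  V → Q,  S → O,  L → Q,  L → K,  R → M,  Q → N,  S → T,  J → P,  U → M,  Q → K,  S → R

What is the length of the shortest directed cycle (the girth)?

5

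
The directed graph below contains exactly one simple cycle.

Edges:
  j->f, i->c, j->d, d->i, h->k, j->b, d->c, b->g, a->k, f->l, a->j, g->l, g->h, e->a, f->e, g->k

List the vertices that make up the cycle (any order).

DFS with gray/black marking from j:
j gray
  d gray
    c gray
    c black
    i gray
      i→c: c black — skip
    i black
  d black
  b gray
    g gray
      h gray
        k gray
        k black
      h black
      l gray
      l black
      g→k: k black — skip
    g black
  b black
  f gray
    e gray
      a gray
        a→j: j is gray → back edge
Back edge closes the cycle j → f → e → a → j; its vertices are {a, e, f, j}.

a, e, f, j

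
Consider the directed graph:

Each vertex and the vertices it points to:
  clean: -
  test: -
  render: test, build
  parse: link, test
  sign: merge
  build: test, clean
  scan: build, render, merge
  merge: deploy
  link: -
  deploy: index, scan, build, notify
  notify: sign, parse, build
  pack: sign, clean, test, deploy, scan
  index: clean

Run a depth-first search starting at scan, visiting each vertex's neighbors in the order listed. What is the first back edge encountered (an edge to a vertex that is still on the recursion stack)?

DFS from scan (visiting each vertex's neighbors in the order listed); mark gray on enter, black on exit:
scan gray
  build gray
    test gray
    test black
    clean gray
    clean black
  build black
  render gray
    render→test: test black — skip
    render→build: build black — skip
  render black
  merge gray
    deploy gray
      index gray
        index→clean: clean black — skip
      index black
      deploy→scan: scan is gray → back edge
First back edge: deploy → scan.

deploy->scan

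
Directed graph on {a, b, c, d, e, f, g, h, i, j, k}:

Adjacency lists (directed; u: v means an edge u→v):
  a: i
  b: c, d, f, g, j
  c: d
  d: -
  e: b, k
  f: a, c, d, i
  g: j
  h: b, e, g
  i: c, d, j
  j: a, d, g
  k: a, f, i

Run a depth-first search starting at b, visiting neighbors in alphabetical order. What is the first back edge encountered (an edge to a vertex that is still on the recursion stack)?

j->a

DFS from b (visiting neighbors in alphabetical order); mark gray on enter, black on exit:
b gray
  c gray
    d gray
    d black
  c black
  b→d: d black — skip
  f gray
    a gray
      i gray
        i→c: c black — skip
        i→d: d black — skip
        j gray
          j→a: a is gray → back edge
First back edge: j → a.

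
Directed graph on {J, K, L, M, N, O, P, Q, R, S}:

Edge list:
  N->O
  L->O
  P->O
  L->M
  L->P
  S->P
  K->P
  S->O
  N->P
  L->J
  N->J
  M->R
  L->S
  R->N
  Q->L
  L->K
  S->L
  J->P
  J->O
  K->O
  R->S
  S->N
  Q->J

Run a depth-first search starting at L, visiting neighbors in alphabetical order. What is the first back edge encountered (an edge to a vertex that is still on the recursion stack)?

DFS from L (visiting neighbors in alphabetical order); mark gray on enter, black on exit:
L gray
  J gray
    O gray
    O black
    P gray
      P→O: O black — skip
    P black
  J black
  K gray
    K→O: O black — skip
    K→P: P black — skip
  K black
  M gray
    R gray
      N gray
        N→J: J black — skip
        N→O: O black — skip
        N→P: P black — skip
      N black
      S gray
        S→L: L is gray → back edge
First back edge: S → L.

S→L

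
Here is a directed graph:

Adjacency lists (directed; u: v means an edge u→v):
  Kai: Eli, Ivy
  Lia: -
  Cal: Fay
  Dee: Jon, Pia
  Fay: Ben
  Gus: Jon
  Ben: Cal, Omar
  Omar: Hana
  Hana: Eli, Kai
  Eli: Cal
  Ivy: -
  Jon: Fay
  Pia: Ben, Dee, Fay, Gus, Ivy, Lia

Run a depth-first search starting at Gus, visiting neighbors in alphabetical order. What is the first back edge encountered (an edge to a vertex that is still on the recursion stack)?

Cal->Fay

DFS from Gus (visiting neighbors in alphabetical order); mark gray on enter, black on exit:
Gus gray
  Jon gray
    Fay gray
      Ben gray
        Cal gray
          Cal→Fay: Fay is gray → back edge
First back edge: Cal → Fay.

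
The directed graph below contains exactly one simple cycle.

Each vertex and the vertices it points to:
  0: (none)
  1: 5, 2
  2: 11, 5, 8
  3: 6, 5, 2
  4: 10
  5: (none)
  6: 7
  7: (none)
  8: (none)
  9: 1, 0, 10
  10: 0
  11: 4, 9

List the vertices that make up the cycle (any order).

1, 2, 9, 11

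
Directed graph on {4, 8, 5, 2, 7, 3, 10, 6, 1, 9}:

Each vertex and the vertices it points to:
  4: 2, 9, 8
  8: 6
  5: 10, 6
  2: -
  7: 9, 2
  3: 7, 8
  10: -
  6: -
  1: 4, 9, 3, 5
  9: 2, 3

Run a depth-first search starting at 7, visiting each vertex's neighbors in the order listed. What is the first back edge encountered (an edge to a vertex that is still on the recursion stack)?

3→7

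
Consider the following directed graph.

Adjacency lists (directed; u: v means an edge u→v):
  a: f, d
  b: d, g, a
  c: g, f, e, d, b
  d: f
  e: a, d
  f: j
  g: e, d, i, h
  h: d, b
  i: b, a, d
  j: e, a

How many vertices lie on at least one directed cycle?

9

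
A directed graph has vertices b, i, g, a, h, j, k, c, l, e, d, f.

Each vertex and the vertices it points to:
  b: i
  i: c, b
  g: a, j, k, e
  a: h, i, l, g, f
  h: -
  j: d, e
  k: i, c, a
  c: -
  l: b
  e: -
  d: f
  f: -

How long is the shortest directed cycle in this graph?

For each vertex v, BFS finds the shortest path from v back to v.
The shortest such closed walk is a → g → a, length 2.

2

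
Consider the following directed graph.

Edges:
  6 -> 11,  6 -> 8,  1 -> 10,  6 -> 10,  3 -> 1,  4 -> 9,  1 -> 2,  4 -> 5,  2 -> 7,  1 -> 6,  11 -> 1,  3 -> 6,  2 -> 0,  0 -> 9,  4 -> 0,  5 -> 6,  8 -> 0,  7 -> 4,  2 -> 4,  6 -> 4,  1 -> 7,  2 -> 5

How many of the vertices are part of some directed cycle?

A vertex is on a directed cycle iff it belongs to a strongly connected component of size ≥ 2 (or has a self-loop).
The vertices on cycles are {1, 2, 4, 5, 6, 7, 11} — 7 in total.

7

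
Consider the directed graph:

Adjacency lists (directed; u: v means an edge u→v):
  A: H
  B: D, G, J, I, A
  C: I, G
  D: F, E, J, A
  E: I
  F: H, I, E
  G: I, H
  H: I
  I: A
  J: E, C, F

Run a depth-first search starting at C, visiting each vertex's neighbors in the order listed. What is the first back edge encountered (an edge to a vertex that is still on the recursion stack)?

DFS from C (visiting each vertex's neighbors in the order listed); mark gray on enter, black on exit:
C gray
  I gray
    A gray
      H gray
        H→I: I is gray → back edge
First back edge: H → I.

H→I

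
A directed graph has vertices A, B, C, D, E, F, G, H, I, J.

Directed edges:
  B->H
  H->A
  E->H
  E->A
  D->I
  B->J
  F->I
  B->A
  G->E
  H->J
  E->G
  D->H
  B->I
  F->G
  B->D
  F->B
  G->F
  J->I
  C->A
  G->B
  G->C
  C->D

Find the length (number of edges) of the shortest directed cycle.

2

For each vertex v, BFS finds the shortest path from v back to v.
The shortest such closed walk is G → E → G, length 2.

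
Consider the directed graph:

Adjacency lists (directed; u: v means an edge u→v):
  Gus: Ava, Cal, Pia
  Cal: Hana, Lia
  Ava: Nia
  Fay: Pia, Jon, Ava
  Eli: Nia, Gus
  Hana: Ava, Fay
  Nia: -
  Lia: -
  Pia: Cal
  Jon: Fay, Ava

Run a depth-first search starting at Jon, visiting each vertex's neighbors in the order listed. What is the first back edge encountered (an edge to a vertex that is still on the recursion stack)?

DFS from Jon (visiting each vertex's neighbors in the order listed); mark gray on enter, black on exit:
Jon gray
  Fay gray
    Pia gray
      Cal gray
        Hana gray
          Ava gray
            Nia gray
            Nia black
          Ava black
          Hana→Fay: Fay is gray → back edge
First back edge: Hana → Fay.

Hana->Fay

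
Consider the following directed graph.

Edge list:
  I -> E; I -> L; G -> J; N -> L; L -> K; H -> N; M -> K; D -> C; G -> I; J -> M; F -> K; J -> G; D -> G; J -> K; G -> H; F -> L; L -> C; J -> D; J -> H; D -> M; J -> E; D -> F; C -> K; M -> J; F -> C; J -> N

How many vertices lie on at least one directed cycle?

A vertex is on a directed cycle iff it belongs to a strongly connected component of size ≥ 2 (or has a self-loop).
The vertices on cycles are {D, G, J, M} — 4 in total.

4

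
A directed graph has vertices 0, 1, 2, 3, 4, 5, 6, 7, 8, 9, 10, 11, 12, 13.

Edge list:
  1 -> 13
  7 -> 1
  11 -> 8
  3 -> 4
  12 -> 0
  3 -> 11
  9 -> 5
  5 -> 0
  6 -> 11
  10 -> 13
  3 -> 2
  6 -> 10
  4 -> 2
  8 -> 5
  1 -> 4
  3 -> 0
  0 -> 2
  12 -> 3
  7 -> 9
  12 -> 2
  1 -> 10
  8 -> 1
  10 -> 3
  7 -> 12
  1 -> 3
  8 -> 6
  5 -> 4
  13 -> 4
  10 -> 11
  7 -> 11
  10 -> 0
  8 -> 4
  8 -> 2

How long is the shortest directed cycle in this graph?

For each vertex v, BFS finds the shortest path from v back to v.
The shortest such closed walk is 11 → 8 → 6 → 11, length 3.

3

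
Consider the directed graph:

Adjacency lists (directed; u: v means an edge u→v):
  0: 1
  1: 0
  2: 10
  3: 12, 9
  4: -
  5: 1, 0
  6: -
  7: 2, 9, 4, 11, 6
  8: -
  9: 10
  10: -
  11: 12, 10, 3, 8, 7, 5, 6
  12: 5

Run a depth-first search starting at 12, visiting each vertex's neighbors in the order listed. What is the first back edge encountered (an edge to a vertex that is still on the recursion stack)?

0→1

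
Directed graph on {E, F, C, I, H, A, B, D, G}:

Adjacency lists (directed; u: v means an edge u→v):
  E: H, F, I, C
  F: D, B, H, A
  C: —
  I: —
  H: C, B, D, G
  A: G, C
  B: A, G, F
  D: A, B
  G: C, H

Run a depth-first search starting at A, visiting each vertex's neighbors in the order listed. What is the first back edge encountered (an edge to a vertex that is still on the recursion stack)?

B->A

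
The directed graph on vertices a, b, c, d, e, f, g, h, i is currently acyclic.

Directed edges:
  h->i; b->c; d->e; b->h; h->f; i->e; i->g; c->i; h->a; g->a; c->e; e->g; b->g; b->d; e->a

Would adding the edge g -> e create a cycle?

Adding g→e creates a cycle iff e can already reach g.
Path from e: e → g.
So e → … → g → e is a cycle.

Yes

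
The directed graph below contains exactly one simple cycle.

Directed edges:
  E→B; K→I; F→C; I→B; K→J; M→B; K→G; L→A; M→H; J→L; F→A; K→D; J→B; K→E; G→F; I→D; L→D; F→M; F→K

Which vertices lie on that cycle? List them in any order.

F, G, K

DFS with gray/black marking from F:
F gray
  K gray
    E gray
      B gray
      B black
    E black
    J gray
      L gray
        A gray
        A black
        D gray
        D black
      L black
      J→B: B black — skip
    J black
    G gray
      G→F: F is gray → back edge
Back edge closes the cycle F → K → G → F; its vertices are {F, G, K}.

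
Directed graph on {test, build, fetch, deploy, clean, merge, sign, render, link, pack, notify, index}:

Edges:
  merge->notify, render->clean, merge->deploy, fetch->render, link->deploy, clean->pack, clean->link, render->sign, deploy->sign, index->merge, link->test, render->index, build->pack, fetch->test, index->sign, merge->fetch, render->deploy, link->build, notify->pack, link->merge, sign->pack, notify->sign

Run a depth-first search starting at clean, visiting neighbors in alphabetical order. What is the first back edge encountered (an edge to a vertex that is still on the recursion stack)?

render->clean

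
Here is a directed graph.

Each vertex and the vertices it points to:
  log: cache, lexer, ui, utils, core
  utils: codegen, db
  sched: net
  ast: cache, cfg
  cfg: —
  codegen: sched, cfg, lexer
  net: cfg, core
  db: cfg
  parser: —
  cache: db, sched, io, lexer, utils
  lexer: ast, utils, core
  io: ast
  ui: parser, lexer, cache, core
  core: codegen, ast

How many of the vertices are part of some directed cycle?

9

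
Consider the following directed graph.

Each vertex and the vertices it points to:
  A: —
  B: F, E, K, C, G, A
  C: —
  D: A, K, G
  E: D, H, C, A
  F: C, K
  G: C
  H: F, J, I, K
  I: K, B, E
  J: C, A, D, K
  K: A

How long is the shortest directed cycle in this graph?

For each vertex v, BFS finds the shortest path from v back to v.
The shortest such closed walk is E → H → I → E, length 3.

3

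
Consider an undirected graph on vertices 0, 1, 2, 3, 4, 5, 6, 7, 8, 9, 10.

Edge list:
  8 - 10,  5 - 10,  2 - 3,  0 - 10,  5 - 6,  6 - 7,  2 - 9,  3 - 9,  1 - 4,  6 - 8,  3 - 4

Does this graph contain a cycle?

Yes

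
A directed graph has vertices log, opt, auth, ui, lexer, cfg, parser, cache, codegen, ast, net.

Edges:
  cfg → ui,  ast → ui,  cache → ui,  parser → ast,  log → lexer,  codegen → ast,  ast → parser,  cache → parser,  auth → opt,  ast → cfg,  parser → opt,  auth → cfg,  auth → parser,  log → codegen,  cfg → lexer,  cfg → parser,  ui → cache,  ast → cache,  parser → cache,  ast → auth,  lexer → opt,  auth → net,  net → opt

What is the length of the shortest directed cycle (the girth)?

For each vertex v, BFS finds the shortest path from v back to v.
The shortest such closed walk is ast → parser → ast, length 2.

2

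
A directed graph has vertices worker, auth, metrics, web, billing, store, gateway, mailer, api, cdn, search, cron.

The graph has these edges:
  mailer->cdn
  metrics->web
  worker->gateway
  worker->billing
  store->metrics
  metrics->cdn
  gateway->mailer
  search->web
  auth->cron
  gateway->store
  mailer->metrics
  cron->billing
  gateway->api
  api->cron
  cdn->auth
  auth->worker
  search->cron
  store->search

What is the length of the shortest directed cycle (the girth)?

For each vertex v, BFS finds the shortest path from v back to v.
The shortest such closed walk is gateway → mailer → cdn → auth → worker → gateway, length 5.

5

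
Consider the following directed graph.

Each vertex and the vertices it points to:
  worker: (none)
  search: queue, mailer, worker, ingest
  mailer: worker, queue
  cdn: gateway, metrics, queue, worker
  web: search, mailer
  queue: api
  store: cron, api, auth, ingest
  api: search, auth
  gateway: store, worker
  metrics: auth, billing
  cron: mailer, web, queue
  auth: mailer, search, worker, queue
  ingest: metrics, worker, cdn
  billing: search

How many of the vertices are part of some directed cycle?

A vertex is on a directed cycle iff it belongs to a strongly connected component of size ≥ 2 (or has a self-loop).
The vertices on cycles are {api, cdn, web, auth, cron, queue, store, ingest, mailer, search, billing, gateway, metrics} — 13 in total.

13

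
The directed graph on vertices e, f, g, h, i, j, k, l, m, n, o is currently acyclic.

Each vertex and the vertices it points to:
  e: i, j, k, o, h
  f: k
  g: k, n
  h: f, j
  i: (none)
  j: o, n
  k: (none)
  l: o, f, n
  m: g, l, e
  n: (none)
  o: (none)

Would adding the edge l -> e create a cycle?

No

Adding l→e creates a cycle iff e can already reach l.
Explore from e: no path reaches l. The graph stays acyclic.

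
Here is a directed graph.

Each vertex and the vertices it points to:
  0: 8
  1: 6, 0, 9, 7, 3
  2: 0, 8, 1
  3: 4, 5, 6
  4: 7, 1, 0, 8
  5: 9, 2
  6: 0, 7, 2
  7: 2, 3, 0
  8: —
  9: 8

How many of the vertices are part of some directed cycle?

7

A vertex is on a directed cycle iff it belongs to a strongly connected component of size ≥ 2 (or has a self-loop).
The vertices on cycles are {1, 2, 3, 4, 5, 6, 7} — 7 in total.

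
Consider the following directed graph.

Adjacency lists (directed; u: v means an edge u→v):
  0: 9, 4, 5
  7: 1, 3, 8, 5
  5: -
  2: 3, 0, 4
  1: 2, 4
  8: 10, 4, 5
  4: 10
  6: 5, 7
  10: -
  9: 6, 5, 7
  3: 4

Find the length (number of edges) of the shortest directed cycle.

5

For each vertex v, BFS finds the shortest path from v back to v.
The shortest such closed walk is 0 → 9 → 7 → 1 → 2 → 0, length 5.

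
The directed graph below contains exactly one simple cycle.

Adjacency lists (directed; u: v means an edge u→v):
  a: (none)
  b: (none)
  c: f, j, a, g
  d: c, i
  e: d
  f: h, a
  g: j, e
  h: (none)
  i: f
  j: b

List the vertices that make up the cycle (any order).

c, d, e, g

DFS with gray/black marking from d:
d gray
  c gray
    f gray
      h gray
      h black
      a gray
      a black
    f black
    j gray
      b gray
      b black
    j black
    c→a: a black — skip
    g gray
      g→j: j black — skip
      e gray
        e→d: d is gray → back edge
Back edge closes the cycle d → c → g → e → d; its vertices are {c, d, e, g}.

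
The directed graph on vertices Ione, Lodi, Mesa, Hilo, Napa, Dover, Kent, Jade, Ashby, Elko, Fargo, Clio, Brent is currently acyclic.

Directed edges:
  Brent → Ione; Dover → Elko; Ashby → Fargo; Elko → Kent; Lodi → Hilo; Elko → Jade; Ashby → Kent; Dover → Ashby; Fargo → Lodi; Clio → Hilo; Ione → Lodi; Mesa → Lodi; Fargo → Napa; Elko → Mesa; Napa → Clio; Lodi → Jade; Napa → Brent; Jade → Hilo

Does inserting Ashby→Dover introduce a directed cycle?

Yes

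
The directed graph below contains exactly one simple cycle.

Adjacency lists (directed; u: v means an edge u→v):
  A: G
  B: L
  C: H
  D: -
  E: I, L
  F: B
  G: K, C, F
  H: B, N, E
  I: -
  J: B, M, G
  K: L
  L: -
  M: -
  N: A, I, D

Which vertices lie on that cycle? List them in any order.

A, C, G, H, N

DFS with gray/black marking from G:
G gray
  K gray
    L gray
    L black
  K black
  C gray
    H gray
      B gray
        B→L: L black — skip
      B black
      N gray
        A gray
          A→G: G is gray → back edge
Back edge closes the cycle G → C → H → N → A → G; its vertices are {A, C, G, H, N}.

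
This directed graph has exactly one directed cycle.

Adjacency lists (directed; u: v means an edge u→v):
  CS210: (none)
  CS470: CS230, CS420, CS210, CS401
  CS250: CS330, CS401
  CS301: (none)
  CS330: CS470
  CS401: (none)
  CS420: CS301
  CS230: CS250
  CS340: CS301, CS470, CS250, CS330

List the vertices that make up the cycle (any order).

DFS with gray/black marking from CS330:
CS330 gray
  CS470 gray
    CS230 gray
      CS250 gray
        CS250→CS330: CS330 is gray → back edge
Back edge closes the cycle CS330 → CS470 → CS230 → CS250 → CS330; its vertices are {CS230, CS250, CS330, CS470}.

CS230, CS250, CS330, CS470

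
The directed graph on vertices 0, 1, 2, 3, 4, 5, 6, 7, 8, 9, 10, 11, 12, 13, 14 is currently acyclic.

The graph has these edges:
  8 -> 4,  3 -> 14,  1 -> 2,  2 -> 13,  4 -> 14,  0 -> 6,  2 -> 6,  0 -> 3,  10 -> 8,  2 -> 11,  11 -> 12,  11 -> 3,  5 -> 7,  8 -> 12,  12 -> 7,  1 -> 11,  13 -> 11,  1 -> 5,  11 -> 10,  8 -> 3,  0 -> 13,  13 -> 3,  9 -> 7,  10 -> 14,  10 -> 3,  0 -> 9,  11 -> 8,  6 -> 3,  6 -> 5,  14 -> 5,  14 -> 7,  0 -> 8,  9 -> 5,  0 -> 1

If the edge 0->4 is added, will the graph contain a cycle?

Adding 0→4 creates a cycle iff 4 can already reach 0.
Explore from 4: no path reaches 0. The graph stays acyclic.

No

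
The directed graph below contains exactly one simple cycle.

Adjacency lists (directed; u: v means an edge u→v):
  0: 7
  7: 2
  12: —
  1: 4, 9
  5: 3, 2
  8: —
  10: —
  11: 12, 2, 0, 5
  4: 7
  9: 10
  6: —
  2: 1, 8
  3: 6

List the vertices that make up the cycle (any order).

DFS with gray/black marking from 2:
2 gray
  1 gray
    4 gray
      7 gray
        7→2: 2 is gray → back edge
Back edge closes the cycle 2 → 1 → 4 → 7 → 2; its vertices are {1, 2, 4, 7}.

1, 2, 4, 7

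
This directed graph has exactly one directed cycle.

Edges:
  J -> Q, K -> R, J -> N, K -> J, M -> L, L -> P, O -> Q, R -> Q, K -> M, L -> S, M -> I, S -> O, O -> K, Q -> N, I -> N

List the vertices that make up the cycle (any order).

K, L, M, O, S

DFS with gray/black marking from K:
K gray
  M gray
    I gray
      N gray
      N black
    I black
    L gray
      S gray
        O gray
          Q gray
            Q→N: N black — skip
          Q black
          O→K: K is gray → back edge
Back edge closes the cycle K → M → L → S → O → K; its vertices are {K, L, M, O, S}.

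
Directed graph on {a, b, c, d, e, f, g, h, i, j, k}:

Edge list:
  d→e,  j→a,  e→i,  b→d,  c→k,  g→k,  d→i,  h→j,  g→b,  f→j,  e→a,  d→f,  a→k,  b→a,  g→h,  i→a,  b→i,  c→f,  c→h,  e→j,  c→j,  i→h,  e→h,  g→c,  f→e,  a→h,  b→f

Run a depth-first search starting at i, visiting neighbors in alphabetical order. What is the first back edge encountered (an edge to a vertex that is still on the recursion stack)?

j→a

DFS from i (visiting neighbors in alphabetical order); mark gray on enter, black on exit:
i gray
  a gray
    h gray
      j gray
        j→a: a is gray → back edge
First back edge: j → a.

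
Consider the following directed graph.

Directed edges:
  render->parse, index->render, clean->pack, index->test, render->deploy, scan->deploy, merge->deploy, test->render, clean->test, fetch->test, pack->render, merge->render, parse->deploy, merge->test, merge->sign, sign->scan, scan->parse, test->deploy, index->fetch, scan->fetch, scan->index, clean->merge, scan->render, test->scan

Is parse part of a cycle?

No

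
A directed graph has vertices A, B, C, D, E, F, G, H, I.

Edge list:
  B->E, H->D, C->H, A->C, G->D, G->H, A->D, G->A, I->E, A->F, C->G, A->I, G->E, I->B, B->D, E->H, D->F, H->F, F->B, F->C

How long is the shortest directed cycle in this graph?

For each vertex v, BFS finds the shortest path from v back to v.
The shortest such closed walk is A → C → G → A, length 3.

3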